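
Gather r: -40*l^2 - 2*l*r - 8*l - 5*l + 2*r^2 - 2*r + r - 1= -40*l^2 - 13*l + 2*r^2 + r*(-2*l - 1) - 1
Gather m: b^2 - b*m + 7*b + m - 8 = b^2 + 7*b + m*(1 - b) - 8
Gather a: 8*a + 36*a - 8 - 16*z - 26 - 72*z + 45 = 44*a - 88*z + 11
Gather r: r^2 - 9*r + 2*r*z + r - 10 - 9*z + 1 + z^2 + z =r^2 + r*(2*z - 8) + z^2 - 8*z - 9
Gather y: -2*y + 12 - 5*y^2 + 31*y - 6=-5*y^2 + 29*y + 6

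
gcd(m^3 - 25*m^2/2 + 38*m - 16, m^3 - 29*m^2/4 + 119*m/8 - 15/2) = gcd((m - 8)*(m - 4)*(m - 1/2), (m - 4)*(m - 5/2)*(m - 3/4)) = m - 4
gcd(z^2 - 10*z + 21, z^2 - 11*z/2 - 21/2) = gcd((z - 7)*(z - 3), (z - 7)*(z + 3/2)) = z - 7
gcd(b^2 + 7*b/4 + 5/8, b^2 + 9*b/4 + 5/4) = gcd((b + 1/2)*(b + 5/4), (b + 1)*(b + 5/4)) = b + 5/4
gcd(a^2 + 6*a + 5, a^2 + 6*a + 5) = a^2 + 6*a + 5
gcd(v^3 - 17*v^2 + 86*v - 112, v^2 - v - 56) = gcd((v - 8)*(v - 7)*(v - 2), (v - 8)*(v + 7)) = v - 8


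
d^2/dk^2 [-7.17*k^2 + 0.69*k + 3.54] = -14.3400000000000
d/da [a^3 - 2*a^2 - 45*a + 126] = 3*a^2 - 4*a - 45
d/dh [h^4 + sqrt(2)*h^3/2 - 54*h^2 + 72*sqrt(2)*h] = 4*h^3 + 3*sqrt(2)*h^2/2 - 108*h + 72*sqrt(2)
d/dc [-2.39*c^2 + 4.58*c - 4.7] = 4.58 - 4.78*c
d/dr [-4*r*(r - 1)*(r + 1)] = 4 - 12*r^2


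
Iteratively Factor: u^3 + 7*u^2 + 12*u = (u + 4)*(u^2 + 3*u) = (u + 3)*(u + 4)*(u)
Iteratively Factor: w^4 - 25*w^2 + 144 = (w - 3)*(w^3 + 3*w^2 - 16*w - 48) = (w - 3)*(w + 4)*(w^2 - w - 12) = (w - 4)*(w - 3)*(w + 4)*(w + 3)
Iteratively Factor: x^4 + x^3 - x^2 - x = (x)*(x^3 + x^2 - x - 1) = x*(x - 1)*(x^2 + 2*x + 1) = x*(x - 1)*(x + 1)*(x + 1)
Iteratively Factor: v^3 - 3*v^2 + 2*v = (v - 1)*(v^2 - 2*v) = (v - 2)*(v - 1)*(v)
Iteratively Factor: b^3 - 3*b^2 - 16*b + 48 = (b - 3)*(b^2 - 16) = (b - 3)*(b + 4)*(b - 4)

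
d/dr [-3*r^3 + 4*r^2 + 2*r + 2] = -9*r^2 + 8*r + 2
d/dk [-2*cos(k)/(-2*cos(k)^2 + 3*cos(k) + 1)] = 2*(cos(2*k) + 2)*sin(k)/(3*cos(k) - cos(2*k))^2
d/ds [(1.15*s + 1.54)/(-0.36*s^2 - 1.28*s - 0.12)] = (0.414*s^2 + 1.1088*s + 1.8332)/(0.1296*s^4 + 0.9216*s^3 + 1.7248*s^2 + 0.3072*s + 0.0144)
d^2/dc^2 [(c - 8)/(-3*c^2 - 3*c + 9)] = 2*(-(c - 8)*(2*c + 1)^2 + (3*c - 7)*(c^2 + c - 3))/(3*(c^2 + c - 3)^3)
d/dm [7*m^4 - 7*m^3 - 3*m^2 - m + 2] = 28*m^3 - 21*m^2 - 6*m - 1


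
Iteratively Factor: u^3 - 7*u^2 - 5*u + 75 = (u - 5)*(u^2 - 2*u - 15) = (u - 5)^2*(u + 3)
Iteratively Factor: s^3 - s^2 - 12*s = (s - 4)*(s^2 + 3*s) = s*(s - 4)*(s + 3)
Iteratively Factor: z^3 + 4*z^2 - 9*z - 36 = (z + 4)*(z^2 - 9) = (z - 3)*(z + 4)*(z + 3)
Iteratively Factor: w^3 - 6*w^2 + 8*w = (w - 2)*(w^2 - 4*w) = w*(w - 2)*(w - 4)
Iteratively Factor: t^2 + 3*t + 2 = (t + 1)*(t + 2)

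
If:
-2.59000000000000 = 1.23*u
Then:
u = -2.11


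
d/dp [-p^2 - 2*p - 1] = -2*p - 2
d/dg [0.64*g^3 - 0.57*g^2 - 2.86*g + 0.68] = 1.92*g^2 - 1.14*g - 2.86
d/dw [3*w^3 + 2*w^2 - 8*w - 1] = 9*w^2 + 4*w - 8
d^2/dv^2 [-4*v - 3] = 0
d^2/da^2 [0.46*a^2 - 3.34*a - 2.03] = 0.920000000000000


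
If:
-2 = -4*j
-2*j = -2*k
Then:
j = 1/2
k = 1/2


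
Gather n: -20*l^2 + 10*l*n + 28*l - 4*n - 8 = -20*l^2 + 28*l + n*(10*l - 4) - 8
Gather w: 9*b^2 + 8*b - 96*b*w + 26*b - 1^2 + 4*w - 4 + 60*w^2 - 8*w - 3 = 9*b^2 + 34*b + 60*w^2 + w*(-96*b - 4) - 8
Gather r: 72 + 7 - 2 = 77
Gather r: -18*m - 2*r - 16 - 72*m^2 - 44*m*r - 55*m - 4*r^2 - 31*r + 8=-72*m^2 - 73*m - 4*r^2 + r*(-44*m - 33) - 8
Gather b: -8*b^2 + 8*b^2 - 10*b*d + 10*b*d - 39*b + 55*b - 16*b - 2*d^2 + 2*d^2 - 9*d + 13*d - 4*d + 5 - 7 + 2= 0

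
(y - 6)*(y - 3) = y^2 - 9*y + 18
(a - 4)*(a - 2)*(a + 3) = a^3 - 3*a^2 - 10*a + 24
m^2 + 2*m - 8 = (m - 2)*(m + 4)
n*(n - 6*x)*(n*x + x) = n^3*x - 6*n^2*x^2 + n^2*x - 6*n*x^2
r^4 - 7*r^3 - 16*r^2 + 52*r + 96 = (r - 8)*(r - 3)*(r + 2)^2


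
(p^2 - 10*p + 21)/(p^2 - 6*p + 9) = (p - 7)/(p - 3)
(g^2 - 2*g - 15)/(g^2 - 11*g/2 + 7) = 2*(g^2 - 2*g - 15)/(2*g^2 - 11*g + 14)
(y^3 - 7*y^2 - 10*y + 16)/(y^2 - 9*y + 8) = y + 2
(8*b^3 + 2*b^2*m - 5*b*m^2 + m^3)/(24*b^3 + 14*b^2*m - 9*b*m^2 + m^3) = (2*b - m)/(6*b - m)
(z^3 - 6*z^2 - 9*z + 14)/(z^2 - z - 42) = (z^2 + z - 2)/(z + 6)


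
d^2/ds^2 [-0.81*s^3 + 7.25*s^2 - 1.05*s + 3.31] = 14.5 - 4.86*s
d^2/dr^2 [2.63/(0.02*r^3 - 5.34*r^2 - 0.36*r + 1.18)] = ((28.0884 - 0.3156*r)*(0.02*r^3 - 5.34*r^2 - 0.36*r + 1.18) + 2.63*(-0.12*r^2 + 21.36*r + 0.72)*(-0.06*r^2 + 10.68*r + 0.36))/(0.02*r^3 - 5.34*r^2 - 0.36*r + 1.18)^3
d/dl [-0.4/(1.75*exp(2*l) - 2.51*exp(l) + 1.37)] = (1.4*exp(l) - 1.004)*exp(l)/(1.75*exp(2*l) - 2.51*exp(l) + 1.37)^2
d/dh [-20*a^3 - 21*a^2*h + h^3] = -21*a^2 + 3*h^2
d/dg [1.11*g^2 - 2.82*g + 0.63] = 2.22*g - 2.82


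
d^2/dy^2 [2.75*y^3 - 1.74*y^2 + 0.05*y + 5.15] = 16.5*y - 3.48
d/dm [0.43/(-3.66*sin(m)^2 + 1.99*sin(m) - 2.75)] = (3.1476*sin(m) - 0.8557)*cos(m)/(3.66*sin(m)^2 - 1.99*sin(m) + 2.75)^2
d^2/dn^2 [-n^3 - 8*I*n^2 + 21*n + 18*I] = -6*n - 16*I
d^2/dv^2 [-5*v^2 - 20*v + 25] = -10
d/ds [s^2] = 2*s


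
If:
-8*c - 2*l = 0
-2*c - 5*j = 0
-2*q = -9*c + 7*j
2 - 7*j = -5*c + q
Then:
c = -20/19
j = 8/19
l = 80/19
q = -118/19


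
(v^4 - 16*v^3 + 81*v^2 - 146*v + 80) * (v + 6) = v^5 - 10*v^4 - 15*v^3 + 340*v^2 - 796*v + 480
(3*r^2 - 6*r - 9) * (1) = 3*r^2 - 6*r - 9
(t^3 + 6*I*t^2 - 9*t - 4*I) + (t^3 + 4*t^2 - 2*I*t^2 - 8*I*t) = 2*t^3 + 4*t^2 + 4*I*t^2 - 9*t - 8*I*t - 4*I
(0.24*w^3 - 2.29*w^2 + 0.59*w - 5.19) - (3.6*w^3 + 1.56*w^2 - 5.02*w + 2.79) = -3.36*w^3 - 3.85*w^2 + 5.61*w - 7.98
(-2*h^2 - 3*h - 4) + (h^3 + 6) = h^3 - 2*h^2 - 3*h + 2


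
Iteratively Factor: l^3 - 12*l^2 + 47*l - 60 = (l - 3)*(l^2 - 9*l + 20) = (l - 5)*(l - 3)*(l - 4)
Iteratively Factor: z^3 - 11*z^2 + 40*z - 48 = (z - 3)*(z^2 - 8*z + 16) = (z - 4)*(z - 3)*(z - 4)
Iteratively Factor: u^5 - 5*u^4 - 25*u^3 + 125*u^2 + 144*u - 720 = (u - 5)*(u^4 - 25*u^2 + 144) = (u - 5)*(u + 3)*(u^3 - 3*u^2 - 16*u + 48) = (u - 5)*(u - 4)*(u + 3)*(u^2 + u - 12) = (u - 5)*(u - 4)*(u - 3)*(u + 3)*(u + 4)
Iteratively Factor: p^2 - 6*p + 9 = (p - 3)*(p - 3)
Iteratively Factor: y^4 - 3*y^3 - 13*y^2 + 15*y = (y - 5)*(y^3 + 2*y^2 - 3*y) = y*(y - 5)*(y^2 + 2*y - 3) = y*(y - 5)*(y - 1)*(y + 3)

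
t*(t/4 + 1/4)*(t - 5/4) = t^3/4 - t^2/16 - 5*t/16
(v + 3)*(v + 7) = v^2 + 10*v + 21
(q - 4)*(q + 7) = q^2 + 3*q - 28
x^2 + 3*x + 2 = (x + 1)*(x + 2)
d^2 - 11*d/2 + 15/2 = (d - 3)*(d - 5/2)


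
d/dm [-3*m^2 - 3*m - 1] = -6*m - 3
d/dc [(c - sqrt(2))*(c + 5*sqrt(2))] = 2*c + 4*sqrt(2)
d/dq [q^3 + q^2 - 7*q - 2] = 3*q^2 + 2*q - 7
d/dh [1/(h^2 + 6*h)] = 2*(-h - 3)/(h^2*(h + 6)^2)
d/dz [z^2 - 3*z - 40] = 2*z - 3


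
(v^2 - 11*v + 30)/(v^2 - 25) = (v - 6)/(v + 5)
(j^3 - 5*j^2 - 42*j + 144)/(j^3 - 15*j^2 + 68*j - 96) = (j + 6)/(j - 4)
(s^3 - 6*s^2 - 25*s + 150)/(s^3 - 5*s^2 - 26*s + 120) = (s - 5)/(s - 4)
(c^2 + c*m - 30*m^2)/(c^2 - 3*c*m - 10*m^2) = (c + 6*m)/(c + 2*m)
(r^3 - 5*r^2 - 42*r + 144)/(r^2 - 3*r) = r - 2 - 48/r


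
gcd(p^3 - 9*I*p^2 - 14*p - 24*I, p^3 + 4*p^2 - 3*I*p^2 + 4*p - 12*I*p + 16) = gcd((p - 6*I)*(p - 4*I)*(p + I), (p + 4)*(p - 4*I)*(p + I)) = p^2 - 3*I*p + 4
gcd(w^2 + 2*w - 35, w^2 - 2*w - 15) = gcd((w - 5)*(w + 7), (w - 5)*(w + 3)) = w - 5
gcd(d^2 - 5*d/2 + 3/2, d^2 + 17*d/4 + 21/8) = 1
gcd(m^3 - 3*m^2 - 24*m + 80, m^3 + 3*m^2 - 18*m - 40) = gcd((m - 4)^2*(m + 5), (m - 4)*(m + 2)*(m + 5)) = m^2 + m - 20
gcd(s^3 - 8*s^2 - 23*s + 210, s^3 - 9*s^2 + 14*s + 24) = s - 6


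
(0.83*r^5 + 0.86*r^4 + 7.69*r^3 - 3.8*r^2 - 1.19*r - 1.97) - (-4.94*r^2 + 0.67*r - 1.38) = 0.83*r^5 + 0.86*r^4 + 7.69*r^3 + 1.14*r^2 - 1.86*r - 0.59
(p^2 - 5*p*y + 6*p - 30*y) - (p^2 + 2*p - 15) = -5*p*y + 4*p - 30*y + 15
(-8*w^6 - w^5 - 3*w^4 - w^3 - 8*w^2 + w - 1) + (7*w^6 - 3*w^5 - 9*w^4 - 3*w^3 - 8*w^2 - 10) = -w^6 - 4*w^5 - 12*w^4 - 4*w^3 - 16*w^2 + w - 11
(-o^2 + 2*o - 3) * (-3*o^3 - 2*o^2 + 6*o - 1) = 3*o^5 - 4*o^4 - o^3 + 19*o^2 - 20*o + 3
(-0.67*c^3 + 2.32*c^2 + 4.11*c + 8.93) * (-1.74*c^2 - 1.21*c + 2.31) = 1.1658*c^5 - 3.2261*c^4 - 11.5063*c^3 - 15.1521*c^2 - 1.3112*c + 20.6283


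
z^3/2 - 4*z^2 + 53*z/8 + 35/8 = (z/2 + 1/4)*(z - 5)*(z - 7/2)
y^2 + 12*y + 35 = (y + 5)*(y + 7)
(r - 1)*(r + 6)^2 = r^3 + 11*r^2 + 24*r - 36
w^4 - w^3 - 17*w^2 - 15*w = w*(w - 5)*(w + 1)*(w + 3)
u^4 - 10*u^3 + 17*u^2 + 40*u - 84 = (u - 7)*(u - 3)*(u - 2)*(u + 2)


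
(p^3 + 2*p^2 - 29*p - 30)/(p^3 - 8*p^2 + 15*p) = (p^2 + 7*p + 6)/(p*(p - 3))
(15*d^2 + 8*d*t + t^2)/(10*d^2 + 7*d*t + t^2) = (3*d + t)/(2*d + t)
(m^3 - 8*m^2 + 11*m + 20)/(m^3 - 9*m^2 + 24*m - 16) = (m^2 - 4*m - 5)/(m^2 - 5*m + 4)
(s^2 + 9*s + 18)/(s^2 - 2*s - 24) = (s^2 + 9*s + 18)/(s^2 - 2*s - 24)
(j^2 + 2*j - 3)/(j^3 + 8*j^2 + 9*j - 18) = 1/(j + 6)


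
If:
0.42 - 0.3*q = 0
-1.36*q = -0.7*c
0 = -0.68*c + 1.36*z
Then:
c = 2.72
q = 1.40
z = 1.36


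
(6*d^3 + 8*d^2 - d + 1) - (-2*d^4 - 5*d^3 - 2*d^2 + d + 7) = 2*d^4 + 11*d^3 + 10*d^2 - 2*d - 6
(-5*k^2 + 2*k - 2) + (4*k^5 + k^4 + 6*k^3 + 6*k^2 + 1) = 4*k^5 + k^4 + 6*k^3 + k^2 + 2*k - 1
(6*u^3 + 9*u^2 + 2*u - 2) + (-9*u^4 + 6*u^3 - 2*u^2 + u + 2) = -9*u^4 + 12*u^3 + 7*u^2 + 3*u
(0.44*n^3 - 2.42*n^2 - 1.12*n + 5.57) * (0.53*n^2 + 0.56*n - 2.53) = 0.2332*n^5 - 1.0362*n^4 - 3.062*n^3 + 8.4475*n^2 + 5.9528*n - 14.0921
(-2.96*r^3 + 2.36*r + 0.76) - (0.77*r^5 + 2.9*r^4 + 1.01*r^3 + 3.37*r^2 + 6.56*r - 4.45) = -0.77*r^5 - 2.9*r^4 - 3.97*r^3 - 3.37*r^2 - 4.2*r + 5.21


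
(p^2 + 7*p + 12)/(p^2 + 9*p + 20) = (p + 3)/(p + 5)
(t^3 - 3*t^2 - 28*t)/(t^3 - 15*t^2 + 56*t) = (t + 4)/(t - 8)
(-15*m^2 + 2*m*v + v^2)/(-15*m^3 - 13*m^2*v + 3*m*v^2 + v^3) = 1/(m + v)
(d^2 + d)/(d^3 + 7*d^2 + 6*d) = 1/(d + 6)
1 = 1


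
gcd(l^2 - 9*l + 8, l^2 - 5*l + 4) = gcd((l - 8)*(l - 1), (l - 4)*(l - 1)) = l - 1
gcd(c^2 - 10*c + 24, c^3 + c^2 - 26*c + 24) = c - 4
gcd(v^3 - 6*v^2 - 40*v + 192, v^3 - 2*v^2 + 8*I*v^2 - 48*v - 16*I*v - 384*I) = v^2 - 2*v - 48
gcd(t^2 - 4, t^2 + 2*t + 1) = 1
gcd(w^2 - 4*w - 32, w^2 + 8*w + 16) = w + 4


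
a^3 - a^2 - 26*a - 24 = (a - 6)*(a + 1)*(a + 4)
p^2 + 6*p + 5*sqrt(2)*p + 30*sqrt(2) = (p + 6)*(p + 5*sqrt(2))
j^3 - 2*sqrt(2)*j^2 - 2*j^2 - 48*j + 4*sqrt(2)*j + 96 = (j - 2)*(j - 6*sqrt(2))*(j + 4*sqrt(2))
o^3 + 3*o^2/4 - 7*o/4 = o*(o - 1)*(o + 7/4)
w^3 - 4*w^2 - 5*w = w*(w - 5)*(w + 1)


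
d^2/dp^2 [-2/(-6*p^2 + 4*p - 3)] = 8*(-18*p^2 + 12*p + 8*(3*p - 1)^2 - 9)/(6*p^2 - 4*p + 3)^3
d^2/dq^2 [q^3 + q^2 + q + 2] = 6*q + 2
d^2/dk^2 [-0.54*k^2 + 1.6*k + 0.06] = -1.08000000000000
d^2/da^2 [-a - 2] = 0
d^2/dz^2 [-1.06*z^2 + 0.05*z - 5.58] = -2.12000000000000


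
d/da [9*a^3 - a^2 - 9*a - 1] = 27*a^2 - 2*a - 9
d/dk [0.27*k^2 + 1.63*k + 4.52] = 0.54*k + 1.63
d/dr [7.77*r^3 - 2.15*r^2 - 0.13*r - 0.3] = 23.31*r^2 - 4.3*r - 0.13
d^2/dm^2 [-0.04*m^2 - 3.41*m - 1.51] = -0.0800000000000000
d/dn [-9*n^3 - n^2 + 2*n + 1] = -27*n^2 - 2*n + 2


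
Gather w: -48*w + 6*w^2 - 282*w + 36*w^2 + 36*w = 42*w^2 - 294*w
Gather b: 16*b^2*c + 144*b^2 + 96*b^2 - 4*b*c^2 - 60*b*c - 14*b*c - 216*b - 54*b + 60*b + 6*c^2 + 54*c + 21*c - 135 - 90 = b^2*(16*c + 240) + b*(-4*c^2 - 74*c - 210) + 6*c^2 + 75*c - 225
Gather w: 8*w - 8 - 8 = 8*w - 16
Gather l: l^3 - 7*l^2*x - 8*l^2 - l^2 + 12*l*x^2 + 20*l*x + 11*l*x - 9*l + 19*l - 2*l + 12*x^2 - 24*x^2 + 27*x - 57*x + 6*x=l^3 + l^2*(-7*x - 9) + l*(12*x^2 + 31*x + 8) - 12*x^2 - 24*x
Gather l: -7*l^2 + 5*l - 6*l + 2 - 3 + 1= -7*l^2 - l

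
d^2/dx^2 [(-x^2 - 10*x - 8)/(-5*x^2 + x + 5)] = 6*(85*x^3 + 225*x^2 + 210*x + 61)/(125*x^6 - 75*x^5 - 360*x^4 + 149*x^3 + 360*x^2 - 75*x - 125)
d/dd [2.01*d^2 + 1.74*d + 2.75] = 4.02*d + 1.74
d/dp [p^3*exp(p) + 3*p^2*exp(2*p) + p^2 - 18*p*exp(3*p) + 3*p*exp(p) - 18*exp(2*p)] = p^3*exp(p) + 6*p^2*exp(2*p) + 3*p^2*exp(p) - 54*p*exp(3*p) + 6*p*exp(2*p) + 3*p*exp(p) + 2*p - 18*exp(3*p) - 36*exp(2*p) + 3*exp(p)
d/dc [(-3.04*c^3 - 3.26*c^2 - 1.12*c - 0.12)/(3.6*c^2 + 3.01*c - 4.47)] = (-10.944*c^4 - 18.3008*c^3 + 34.9858*c^2 + 30.0084*c + 5.3676)/(12.96*c^4 + 21.672*c^3 - 23.1239*c^2 - 26.9094*c + 19.9809)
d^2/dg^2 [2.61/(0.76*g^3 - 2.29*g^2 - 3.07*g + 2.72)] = ((11.9538 - 11.9016*g)*(0.76*g^3 - 2.29*g^2 - 3.07*g + 2.72) + 2.61*(-4.56*g^2 + 9.16*g + 6.14)*(-2.28*g^2 + 4.58*g + 3.07))/(0.76*g^3 - 2.29*g^2 - 3.07*g + 2.72)^3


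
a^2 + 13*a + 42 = (a + 6)*(a + 7)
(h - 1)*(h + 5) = h^2 + 4*h - 5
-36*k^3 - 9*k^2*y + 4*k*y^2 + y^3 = (-3*k + y)*(3*k + y)*(4*k + y)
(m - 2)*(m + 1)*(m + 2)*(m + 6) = m^4 + 7*m^3 + 2*m^2 - 28*m - 24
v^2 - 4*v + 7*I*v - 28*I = (v - 4)*(v + 7*I)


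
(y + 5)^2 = y^2 + 10*y + 25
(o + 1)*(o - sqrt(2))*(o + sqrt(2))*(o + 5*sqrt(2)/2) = o^4 + o^3 + 5*sqrt(2)*o^3/2 - 2*o^2 + 5*sqrt(2)*o^2/2 - 5*sqrt(2)*o - 2*o - 5*sqrt(2)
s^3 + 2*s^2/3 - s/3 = s*(s - 1/3)*(s + 1)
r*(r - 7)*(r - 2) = r^3 - 9*r^2 + 14*r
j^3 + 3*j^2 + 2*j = j*(j + 1)*(j + 2)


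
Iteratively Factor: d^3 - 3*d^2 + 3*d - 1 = (d - 1)*(d^2 - 2*d + 1) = (d - 1)^2*(d - 1)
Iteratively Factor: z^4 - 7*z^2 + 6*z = (z + 3)*(z^3 - 3*z^2 + 2*z) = (z - 1)*(z + 3)*(z^2 - 2*z) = (z - 2)*(z - 1)*(z + 3)*(z)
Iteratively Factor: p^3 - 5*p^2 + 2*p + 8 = (p - 4)*(p^2 - p - 2) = (p - 4)*(p - 2)*(p + 1)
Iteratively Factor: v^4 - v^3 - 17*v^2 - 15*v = (v + 3)*(v^3 - 4*v^2 - 5*v) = v*(v + 3)*(v^2 - 4*v - 5) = v*(v - 5)*(v + 3)*(v + 1)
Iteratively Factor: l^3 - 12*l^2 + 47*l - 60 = (l - 3)*(l^2 - 9*l + 20) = (l - 4)*(l - 3)*(l - 5)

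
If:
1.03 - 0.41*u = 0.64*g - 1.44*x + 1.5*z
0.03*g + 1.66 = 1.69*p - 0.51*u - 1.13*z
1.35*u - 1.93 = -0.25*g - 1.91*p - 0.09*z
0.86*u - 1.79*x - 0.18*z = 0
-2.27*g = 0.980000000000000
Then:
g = -0.43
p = 1.33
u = -0.42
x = -0.27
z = 0.72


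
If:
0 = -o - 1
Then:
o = -1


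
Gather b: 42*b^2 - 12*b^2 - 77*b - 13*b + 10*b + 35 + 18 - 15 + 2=30*b^2 - 80*b + 40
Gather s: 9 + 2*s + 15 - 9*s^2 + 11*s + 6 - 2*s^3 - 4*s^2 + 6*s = -2*s^3 - 13*s^2 + 19*s + 30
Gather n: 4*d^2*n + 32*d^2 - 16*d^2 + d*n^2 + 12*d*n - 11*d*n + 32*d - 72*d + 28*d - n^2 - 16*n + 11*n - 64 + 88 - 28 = 16*d^2 - 12*d + n^2*(d - 1) + n*(4*d^2 + d - 5) - 4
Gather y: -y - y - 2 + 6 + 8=12 - 2*y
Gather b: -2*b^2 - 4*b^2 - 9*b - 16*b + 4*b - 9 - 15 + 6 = -6*b^2 - 21*b - 18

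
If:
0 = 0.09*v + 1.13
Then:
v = -12.56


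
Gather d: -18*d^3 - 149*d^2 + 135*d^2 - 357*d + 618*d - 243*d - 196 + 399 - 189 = -18*d^3 - 14*d^2 + 18*d + 14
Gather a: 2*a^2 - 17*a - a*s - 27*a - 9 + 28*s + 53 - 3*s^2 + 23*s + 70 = 2*a^2 + a*(-s - 44) - 3*s^2 + 51*s + 114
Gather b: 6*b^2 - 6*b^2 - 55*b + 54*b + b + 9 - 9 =0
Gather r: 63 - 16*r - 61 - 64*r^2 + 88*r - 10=-64*r^2 + 72*r - 8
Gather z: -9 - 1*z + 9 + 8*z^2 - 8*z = 8*z^2 - 9*z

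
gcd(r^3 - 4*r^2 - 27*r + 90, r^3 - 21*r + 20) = r + 5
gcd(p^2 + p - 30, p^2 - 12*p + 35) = p - 5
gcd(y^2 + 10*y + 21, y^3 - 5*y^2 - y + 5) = 1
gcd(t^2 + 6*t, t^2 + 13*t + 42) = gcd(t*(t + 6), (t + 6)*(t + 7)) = t + 6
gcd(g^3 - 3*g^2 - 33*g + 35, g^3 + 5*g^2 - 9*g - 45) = g + 5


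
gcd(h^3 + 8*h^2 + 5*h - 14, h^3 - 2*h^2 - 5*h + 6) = h^2 + h - 2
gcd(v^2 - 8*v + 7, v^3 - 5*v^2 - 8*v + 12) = v - 1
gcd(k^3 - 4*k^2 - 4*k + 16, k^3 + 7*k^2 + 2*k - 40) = k - 2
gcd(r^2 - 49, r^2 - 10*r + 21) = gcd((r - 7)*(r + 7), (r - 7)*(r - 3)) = r - 7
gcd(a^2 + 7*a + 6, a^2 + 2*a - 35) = 1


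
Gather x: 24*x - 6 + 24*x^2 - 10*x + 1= 24*x^2 + 14*x - 5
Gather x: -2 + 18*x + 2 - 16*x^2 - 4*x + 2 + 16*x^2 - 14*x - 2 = 0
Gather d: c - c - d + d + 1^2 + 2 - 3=0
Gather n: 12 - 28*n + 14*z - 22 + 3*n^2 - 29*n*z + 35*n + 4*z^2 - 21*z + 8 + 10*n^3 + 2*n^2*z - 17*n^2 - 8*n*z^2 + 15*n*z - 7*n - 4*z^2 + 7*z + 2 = 10*n^3 + n^2*(2*z - 14) + n*(-8*z^2 - 14*z)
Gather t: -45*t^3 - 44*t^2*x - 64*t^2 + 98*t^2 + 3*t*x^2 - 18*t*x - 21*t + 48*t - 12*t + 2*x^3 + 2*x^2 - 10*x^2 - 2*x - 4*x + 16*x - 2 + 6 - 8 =-45*t^3 + t^2*(34 - 44*x) + t*(3*x^2 - 18*x + 15) + 2*x^3 - 8*x^2 + 10*x - 4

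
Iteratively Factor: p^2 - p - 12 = (p - 4)*(p + 3)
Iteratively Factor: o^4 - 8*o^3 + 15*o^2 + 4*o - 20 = (o - 5)*(o^3 - 3*o^2 + 4) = (o - 5)*(o - 2)*(o^2 - o - 2) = (o - 5)*(o - 2)^2*(o + 1)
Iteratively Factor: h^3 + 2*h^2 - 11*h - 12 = (h + 4)*(h^2 - 2*h - 3) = (h - 3)*(h + 4)*(h + 1)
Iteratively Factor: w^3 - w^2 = (w - 1)*(w^2) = w*(w - 1)*(w)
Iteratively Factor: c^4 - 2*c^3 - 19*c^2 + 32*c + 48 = (c + 4)*(c^3 - 6*c^2 + 5*c + 12) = (c - 3)*(c + 4)*(c^2 - 3*c - 4) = (c - 4)*(c - 3)*(c + 4)*(c + 1)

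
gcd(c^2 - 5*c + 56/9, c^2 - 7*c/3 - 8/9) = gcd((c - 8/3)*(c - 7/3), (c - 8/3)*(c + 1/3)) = c - 8/3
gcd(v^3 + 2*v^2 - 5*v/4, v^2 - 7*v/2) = v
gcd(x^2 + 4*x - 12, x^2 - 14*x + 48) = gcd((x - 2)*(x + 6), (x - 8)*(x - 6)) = 1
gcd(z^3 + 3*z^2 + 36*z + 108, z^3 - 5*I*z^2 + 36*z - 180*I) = z^2 + 36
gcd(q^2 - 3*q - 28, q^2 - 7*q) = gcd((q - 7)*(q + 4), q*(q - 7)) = q - 7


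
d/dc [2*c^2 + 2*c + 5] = 4*c + 2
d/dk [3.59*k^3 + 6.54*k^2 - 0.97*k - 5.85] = 10.77*k^2 + 13.08*k - 0.97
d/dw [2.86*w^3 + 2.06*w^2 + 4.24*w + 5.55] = 8.58*w^2 + 4.12*w + 4.24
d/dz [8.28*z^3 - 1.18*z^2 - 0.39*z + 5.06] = 24.84*z^2 - 2.36*z - 0.39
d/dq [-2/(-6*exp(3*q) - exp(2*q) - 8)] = (-36*exp(q) - 4)*exp(2*q)/(6*exp(3*q) + exp(2*q) + 8)^2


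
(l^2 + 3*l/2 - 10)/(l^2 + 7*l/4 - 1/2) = 2*(2*l^2 + 3*l - 20)/(4*l^2 + 7*l - 2)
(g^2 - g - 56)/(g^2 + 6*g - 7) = (g - 8)/(g - 1)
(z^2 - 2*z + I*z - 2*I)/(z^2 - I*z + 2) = (z - 2)/(z - 2*I)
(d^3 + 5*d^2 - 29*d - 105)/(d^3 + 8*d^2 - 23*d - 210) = (d + 3)/(d + 6)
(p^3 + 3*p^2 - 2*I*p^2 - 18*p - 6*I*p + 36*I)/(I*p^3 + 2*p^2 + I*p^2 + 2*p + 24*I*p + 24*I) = (-I*p^3 + p^2*(-2 - 3*I) + p*(-6 + 18*I) + 36)/(p^3 + p^2*(1 - 2*I) + p*(24 - 2*I) + 24)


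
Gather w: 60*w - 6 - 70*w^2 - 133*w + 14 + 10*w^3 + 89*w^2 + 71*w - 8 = 10*w^3 + 19*w^2 - 2*w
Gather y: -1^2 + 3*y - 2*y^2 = -2*y^2 + 3*y - 1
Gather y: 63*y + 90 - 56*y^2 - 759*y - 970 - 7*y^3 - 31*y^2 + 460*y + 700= -7*y^3 - 87*y^2 - 236*y - 180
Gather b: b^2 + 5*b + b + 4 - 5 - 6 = b^2 + 6*b - 7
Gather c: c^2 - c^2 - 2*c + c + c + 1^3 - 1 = 0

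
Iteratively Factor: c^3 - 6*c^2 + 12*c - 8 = (c - 2)*(c^2 - 4*c + 4) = (c - 2)^2*(c - 2)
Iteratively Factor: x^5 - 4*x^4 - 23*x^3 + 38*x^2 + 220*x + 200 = (x + 2)*(x^4 - 6*x^3 - 11*x^2 + 60*x + 100) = (x + 2)^2*(x^3 - 8*x^2 + 5*x + 50) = (x - 5)*(x + 2)^2*(x^2 - 3*x - 10) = (x - 5)^2*(x + 2)^2*(x + 2)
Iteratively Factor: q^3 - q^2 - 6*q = (q - 3)*(q^2 + 2*q) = q*(q - 3)*(q + 2)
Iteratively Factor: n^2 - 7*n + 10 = (n - 5)*(n - 2)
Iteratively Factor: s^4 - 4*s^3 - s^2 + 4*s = (s - 1)*(s^3 - 3*s^2 - 4*s) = (s - 1)*(s + 1)*(s^2 - 4*s) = s*(s - 1)*(s + 1)*(s - 4)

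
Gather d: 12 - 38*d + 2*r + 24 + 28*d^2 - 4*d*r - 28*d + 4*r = 28*d^2 + d*(-4*r - 66) + 6*r + 36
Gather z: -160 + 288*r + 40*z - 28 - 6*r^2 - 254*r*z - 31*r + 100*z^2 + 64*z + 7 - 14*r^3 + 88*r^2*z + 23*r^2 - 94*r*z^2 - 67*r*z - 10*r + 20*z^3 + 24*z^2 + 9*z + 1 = -14*r^3 + 17*r^2 + 247*r + 20*z^3 + z^2*(124 - 94*r) + z*(88*r^2 - 321*r + 113) - 180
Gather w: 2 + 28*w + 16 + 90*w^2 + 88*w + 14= 90*w^2 + 116*w + 32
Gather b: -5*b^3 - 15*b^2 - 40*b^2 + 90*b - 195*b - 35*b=-5*b^3 - 55*b^2 - 140*b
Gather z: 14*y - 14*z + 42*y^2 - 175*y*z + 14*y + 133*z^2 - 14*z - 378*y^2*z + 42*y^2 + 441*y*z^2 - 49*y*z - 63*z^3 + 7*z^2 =84*y^2 + 28*y - 63*z^3 + z^2*(441*y + 140) + z*(-378*y^2 - 224*y - 28)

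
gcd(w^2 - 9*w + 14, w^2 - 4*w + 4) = w - 2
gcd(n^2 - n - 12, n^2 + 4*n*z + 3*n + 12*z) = n + 3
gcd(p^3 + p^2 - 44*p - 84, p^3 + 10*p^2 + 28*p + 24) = p^2 + 8*p + 12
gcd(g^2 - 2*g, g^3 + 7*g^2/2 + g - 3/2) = 1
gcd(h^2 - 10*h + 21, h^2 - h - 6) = h - 3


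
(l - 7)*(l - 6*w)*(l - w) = l^3 - 7*l^2*w - 7*l^2 + 6*l*w^2 + 49*l*w - 42*w^2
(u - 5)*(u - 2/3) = u^2 - 17*u/3 + 10/3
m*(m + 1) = m^2 + m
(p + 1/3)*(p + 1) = p^2 + 4*p/3 + 1/3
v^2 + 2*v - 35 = (v - 5)*(v + 7)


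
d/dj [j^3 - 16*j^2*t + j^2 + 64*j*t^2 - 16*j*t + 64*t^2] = 3*j^2 - 32*j*t + 2*j + 64*t^2 - 16*t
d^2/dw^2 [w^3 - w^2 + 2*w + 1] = 6*w - 2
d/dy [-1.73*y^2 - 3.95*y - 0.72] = -3.46*y - 3.95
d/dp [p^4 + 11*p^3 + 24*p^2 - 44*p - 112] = 4*p^3 + 33*p^2 + 48*p - 44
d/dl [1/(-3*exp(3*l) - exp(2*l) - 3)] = (9*exp(l) + 2)*exp(2*l)/(3*exp(3*l) + exp(2*l) + 3)^2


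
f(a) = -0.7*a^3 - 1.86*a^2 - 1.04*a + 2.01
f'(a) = -2.1*a^2 - 3.72*a - 1.04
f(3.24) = -44.69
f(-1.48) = 1.74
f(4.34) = -94.76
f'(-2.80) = -7.09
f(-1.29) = 1.76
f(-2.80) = 5.71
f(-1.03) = 1.87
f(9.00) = -668.31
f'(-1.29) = 0.26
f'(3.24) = -35.14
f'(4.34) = -56.74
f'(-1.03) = 0.56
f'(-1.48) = -0.13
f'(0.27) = -2.20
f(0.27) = 1.58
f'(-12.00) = -258.80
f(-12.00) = 956.25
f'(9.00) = -204.62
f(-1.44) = 1.74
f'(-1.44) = -0.04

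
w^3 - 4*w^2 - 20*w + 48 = (w - 6)*(w - 2)*(w + 4)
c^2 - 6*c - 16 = (c - 8)*(c + 2)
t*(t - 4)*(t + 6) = t^3 + 2*t^2 - 24*t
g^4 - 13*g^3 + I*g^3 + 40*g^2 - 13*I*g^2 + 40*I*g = g*(g - 8)*(g - 5)*(g + I)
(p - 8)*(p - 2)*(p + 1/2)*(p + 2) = p^4 - 15*p^3/2 - 8*p^2 + 30*p + 16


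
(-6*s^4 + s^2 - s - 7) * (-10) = 60*s^4 - 10*s^2 + 10*s + 70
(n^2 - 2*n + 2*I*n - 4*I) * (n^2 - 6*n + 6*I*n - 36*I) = n^4 - 8*n^3 + 8*I*n^3 - 64*I*n^2 + 96*n + 96*I*n - 144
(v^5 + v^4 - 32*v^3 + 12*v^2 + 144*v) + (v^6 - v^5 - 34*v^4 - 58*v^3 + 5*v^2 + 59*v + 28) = v^6 - 33*v^4 - 90*v^3 + 17*v^2 + 203*v + 28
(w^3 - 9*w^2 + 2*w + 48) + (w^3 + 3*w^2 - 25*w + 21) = 2*w^3 - 6*w^2 - 23*w + 69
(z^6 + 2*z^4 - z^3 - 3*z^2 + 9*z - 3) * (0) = 0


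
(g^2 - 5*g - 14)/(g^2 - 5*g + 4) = (g^2 - 5*g - 14)/(g^2 - 5*g + 4)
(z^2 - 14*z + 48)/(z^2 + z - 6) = (z^2 - 14*z + 48)/(z^2 + z - 6)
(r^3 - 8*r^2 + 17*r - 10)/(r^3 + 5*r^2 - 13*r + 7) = (r^2 - 7*r + 10)/(r^2 + 6*r - 7)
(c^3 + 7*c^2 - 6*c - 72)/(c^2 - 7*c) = (c^3 + 7*c^2 - 6*c - 72)/(c*(c - 7))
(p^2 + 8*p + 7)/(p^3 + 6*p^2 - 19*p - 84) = (p + 1)/(p^2 - p - 12)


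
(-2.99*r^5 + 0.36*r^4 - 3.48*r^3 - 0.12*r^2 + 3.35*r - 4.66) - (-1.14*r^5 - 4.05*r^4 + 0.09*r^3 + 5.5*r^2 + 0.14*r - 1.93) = -1.85*r^5 + 4.41*r^4 - 3.57*r^3 - 5.62*r^2 + 3.21*r - 2.73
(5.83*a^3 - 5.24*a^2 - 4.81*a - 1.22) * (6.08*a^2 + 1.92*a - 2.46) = 35.4464*a^5 - 20.6656*a^4 - 53.6474*a^3 - 3.7624*a^2 + 9.4902*a + 3.0012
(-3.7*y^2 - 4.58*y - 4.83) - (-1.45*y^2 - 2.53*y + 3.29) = -2.25*y^2 - 2.05*y - 8.12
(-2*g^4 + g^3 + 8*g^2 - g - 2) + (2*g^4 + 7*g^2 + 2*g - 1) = g^3 + 15*g^2 + g - 3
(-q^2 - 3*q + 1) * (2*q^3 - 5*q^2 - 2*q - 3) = -2*q^5 - q^4 + 19*q^3 + 4*q^2 + 7*q - 3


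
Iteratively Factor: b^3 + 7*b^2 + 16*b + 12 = (b + 2)*(b^2 + 5*b + 6) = (b + 2)^2*(b + 3)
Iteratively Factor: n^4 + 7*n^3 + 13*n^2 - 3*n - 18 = (n + 2)*(n^3 + 5*n^2 + 3*n - 9) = (n + 2)*(n + 3)*(n^2 + 2*n - 3) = (n + 2)*(n + 3)^2*(n - 1)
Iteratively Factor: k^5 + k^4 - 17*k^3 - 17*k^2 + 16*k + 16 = (k - 4)*(k^4 + 5*k^3 + 3*k^2 - 5*k - 4) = (k - 4)*(k + 1)*(k^3 + 4*k^2 - k - 4) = (k - 4)*(k - 1)*(k + 1)*(k^2 + 5*k + 4) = (k - 4)*(k - 1)*(k + 1)^2*(k + 4)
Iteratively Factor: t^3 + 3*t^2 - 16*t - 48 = (t - 4)*(t^2 + 7*t + 12) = (t - 4)*(t + 3)*(t + 4)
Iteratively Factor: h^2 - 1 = (h - 1)*(h + 1)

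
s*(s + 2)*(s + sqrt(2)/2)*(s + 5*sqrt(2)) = s^4 + 2*s^3 + 11*sqrt(2)*s^3/2 + 5*s^2 + 11*sqrt(2)*s^2 + 10*s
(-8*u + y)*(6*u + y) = -48*u^2 - 2*u*y + y^2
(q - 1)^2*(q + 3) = q^3 + q^2 - 5*q + 3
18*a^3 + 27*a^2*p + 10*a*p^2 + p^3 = (a + p)*(3*a + p)*(6*a + p)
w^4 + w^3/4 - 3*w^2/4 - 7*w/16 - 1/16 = (w - 1)*(w + 1/4)*(w + 1/2)^2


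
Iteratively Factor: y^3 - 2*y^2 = (y - 2)*(y^2) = y*(y - 2)*(y)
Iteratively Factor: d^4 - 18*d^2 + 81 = (d + 3)*(d^3 - 3*d^2 - 9*d + 27) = (d + 3)^2*(d^2 - 6*d + 9) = (d - 3)*(d + 3)^2*(d - 3)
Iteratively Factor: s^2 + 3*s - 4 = (s + 4)*(s - 1)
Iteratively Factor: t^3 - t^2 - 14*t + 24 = (t - 3)*(t^2 + 2*t - 8) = (t - 3)*(t + 4)*(t - 2)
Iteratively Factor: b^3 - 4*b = (b)*(b^2 - 4) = b*(b + 2)*(b - 2)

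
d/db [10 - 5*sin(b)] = -5*cos(b)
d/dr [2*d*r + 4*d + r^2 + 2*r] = 2*d + 2*r + 2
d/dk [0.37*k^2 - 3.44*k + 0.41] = 0.74*k - 3.44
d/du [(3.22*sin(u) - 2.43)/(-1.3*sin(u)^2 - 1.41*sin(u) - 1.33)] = (4.186*sin(u)^2 - 6.318*sin(u) - 7.7089)*cos(u)/(1.69*sin(u)^4 + 3.666*sin(u)^3 + 5.4461*sin(u)^2 + 3.7506*sin(u) + 1.7689)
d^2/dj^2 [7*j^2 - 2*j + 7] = 14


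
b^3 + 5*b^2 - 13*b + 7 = (b - 1)^2*(b + 7)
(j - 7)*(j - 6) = j^2 - 13*j + 42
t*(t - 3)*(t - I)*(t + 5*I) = t^4 - 3*t^3 + 4*I*t^3 + 5*t^2 - 12*I*t^2 - 15*t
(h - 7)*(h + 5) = h^2 - 2*h - 35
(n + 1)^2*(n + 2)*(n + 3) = n^4 + 7*n^3 + 17*n^2 + 17*n + 6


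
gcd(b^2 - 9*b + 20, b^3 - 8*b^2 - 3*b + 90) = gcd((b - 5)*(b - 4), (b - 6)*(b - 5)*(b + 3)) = b - 5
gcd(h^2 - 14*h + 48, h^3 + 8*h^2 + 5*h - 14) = 1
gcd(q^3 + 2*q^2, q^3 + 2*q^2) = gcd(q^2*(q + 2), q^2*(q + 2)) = q^3 + 2*q^2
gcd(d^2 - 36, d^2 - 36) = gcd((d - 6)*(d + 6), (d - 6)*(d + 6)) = d^2 - 36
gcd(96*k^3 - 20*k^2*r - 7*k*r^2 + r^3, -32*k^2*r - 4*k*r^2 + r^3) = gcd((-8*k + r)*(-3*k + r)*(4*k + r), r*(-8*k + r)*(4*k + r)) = -32*k^2 - 4*k*r + r^2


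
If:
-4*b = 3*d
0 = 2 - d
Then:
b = -3/2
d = 2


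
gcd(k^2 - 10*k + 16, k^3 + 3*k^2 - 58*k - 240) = k - 8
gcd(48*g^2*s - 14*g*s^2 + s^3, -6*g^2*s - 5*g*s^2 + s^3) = -6*g*s + s^2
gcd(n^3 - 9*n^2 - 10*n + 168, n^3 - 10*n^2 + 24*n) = n - 6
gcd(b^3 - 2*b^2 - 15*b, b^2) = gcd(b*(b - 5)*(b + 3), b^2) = b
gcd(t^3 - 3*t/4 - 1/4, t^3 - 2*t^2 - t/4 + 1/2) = t + 1/2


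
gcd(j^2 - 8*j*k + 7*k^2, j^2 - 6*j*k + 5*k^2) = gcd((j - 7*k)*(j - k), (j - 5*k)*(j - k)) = j - k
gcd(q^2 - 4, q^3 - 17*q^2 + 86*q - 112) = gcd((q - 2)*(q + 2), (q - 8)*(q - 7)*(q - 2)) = q - 2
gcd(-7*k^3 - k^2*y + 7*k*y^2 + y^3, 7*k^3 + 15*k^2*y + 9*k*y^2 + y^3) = 7*k^2 + 8*k*y + y^2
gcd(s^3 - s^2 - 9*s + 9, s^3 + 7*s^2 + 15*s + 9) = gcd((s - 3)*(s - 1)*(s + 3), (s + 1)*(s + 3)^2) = s + 3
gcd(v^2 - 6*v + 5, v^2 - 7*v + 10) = v - 5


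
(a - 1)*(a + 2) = a^2 + a - 2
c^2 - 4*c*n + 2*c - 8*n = (c + 2)*(c - 4*n)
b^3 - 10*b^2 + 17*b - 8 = (b - 8)*(b - 1)^2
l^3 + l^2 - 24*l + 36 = (l - 3)*(l - 2)*(l + 6)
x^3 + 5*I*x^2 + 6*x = x*(x - I)*(x + 6*I)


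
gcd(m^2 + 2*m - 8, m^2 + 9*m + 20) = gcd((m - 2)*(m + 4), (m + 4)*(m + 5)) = m + 4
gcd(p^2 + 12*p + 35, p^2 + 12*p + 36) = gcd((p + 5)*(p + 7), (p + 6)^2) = 1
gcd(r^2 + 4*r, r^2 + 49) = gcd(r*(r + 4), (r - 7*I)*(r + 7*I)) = 1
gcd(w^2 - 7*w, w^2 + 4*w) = w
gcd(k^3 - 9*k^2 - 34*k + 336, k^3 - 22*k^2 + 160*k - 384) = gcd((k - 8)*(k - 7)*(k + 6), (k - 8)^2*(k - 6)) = k - 8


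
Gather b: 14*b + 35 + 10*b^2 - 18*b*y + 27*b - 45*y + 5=10*b^2 + b*(41 - 18*y) - 45*y + 40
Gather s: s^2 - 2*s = s^2 - 2*s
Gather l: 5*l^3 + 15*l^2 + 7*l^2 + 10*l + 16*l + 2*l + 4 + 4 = 5*l^3 + 22*l^2 + 28*l + 8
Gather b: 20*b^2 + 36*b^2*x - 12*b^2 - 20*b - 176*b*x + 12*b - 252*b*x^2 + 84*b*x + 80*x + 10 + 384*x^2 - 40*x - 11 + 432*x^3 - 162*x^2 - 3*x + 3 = b^2*(36*x + 8) + b*(-252*x^2 - 92*x - 8) + 432*x^3 + 222*x^2 + 37*x + 2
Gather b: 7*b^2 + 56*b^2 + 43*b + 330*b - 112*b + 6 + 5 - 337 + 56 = 63*b^2 + 261*b - 270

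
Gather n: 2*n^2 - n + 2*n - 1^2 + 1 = 2*n^2 + n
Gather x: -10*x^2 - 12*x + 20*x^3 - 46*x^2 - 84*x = 20*x^3 - 56*x^2 - 96*x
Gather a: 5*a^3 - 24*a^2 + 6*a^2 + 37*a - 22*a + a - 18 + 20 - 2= 5*a^3 - 18*a^2 + 16*a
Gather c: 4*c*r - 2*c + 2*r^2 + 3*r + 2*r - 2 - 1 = c*(4*r - 2) + 2*r^2 + 5*r - 3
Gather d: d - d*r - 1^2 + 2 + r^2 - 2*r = d*(1 - r) + r^2 - 2*r + 1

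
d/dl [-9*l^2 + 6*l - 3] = 6 - 18*l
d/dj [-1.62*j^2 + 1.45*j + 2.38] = 1.45 - 3.24*j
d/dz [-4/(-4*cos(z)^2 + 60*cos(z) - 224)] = (2*cos(z) - 15)*sin(z)/(cos(z)^2 - 15*cos(z) + 56)^2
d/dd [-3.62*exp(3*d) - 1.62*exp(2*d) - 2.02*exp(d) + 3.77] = (-10.86*exp(2*d) - 3.24*exp(d) - 2.02)*exp(d)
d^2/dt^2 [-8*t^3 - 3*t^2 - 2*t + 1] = -48*t - 6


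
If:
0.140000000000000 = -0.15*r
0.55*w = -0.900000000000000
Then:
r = -0.93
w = -1.64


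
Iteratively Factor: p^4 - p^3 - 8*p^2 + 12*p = (p - 2)*(p^3 + p^2 - 6*p) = p*(p - 2)*(p^2 + p - 6) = p*(p - 2)*(p + 3)*(p - 2)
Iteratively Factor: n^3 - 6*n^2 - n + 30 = (n - 5)*(n^2 - n - 6) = (n - 5)*(n - 3)*(n + 2)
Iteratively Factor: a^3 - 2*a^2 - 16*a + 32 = (a - 4)*(a^2 + 2*a - 8) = (a - 4)*(a - 2)*(a + 4)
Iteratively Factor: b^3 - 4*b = (b - 2)*(b^2 + 2*b) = (b - 2)*(b + 2)*(b)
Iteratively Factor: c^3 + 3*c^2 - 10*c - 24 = (c + 4)*(c^2 - c - 6) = (c - 3)*(c + 4)*(c + 2)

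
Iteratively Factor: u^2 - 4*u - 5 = (u + 1)*(u - 5)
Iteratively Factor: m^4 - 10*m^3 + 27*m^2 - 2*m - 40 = (m + 1)*(m^3 - 11*m^2 + 38*m - 40) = (m - 5)*(m + 1)*(m^2 - 6*m + 8) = (m - 5)*(m - 2)*(m + 1)*(m - 4)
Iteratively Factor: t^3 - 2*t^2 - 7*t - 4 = (t + 1)*(t^2 - 3*t - 4) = (t + 1)^2*(t - 4)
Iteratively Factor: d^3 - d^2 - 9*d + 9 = (d - 1)*(d^2 - 9) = (d - 1)*(d + 3)*(d - 3)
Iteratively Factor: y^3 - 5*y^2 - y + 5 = (y - 5)*(y^2 - 1) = (y - 5)*(y + 1)*(y - 1)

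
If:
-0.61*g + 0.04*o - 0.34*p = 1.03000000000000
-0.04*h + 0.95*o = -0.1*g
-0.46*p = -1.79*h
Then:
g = -0.55285145983829*p - 1.67694944301628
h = 0.256983240223464*p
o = 0.0690152374660711*p + 0.176520994001714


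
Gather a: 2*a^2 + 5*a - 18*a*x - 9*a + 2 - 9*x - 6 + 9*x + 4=2*a^2 + a*(-18*x - 4)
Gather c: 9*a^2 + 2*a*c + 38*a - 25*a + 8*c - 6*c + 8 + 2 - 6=9*a^2 + 13*a + c*(2*a + 2) + 4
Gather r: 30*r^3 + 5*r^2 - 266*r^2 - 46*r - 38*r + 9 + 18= 30*r^3 - 261*r^2 - 84*r + 27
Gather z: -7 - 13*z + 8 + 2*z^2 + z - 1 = 2*z^2 - 12*z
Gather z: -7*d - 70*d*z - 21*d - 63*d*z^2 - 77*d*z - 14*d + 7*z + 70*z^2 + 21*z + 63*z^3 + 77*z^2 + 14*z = -42*d + 63*z^3 + z^2*(147 - 63*d) + z*(42 - 147*d)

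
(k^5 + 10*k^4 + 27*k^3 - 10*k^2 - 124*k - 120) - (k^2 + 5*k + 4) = k^5 + 10*k^4 + 27*k^3 - 11*k^2 - 129*k - 124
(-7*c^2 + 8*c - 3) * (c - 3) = -7*c^3 + 29*c^2 - 27*c + 9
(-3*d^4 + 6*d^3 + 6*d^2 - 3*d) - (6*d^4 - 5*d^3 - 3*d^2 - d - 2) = -9*d^4 + 11*d^3 + 9*d^2 - 2*d + 2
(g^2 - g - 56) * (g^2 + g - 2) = g^4 - 59*g^2 - 54*g + 112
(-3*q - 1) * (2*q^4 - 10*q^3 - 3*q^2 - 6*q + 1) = -6*q^5 + 28*q^4 + 19*q^3 + 21*q^2 + 3*q - 1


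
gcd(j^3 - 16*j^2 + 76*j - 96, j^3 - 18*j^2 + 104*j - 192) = j^2 - 14*j + 48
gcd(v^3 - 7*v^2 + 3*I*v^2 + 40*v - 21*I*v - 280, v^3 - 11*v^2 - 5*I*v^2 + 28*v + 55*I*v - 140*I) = v^2 + v*(-7 - 5*I) + 35*I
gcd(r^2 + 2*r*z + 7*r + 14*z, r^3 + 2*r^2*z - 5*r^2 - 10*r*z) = r + 2*z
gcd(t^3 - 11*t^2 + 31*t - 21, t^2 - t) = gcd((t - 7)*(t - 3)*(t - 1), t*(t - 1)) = t - 1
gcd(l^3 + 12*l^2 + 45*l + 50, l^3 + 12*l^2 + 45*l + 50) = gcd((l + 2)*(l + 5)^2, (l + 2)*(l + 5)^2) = l^3 + 12*l^2 + 45*l + 50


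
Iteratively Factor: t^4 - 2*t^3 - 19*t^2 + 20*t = (t - 1)*(t^3 - t^2 - 20*t) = t*(t - 1)*(t^2 - t - 20) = t*(t - 1)*(t + 4)*(t - 5)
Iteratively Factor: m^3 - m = (m - 1)*(m^2 + m) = m*(m - 1)*(m + 1)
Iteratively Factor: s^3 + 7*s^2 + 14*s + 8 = (s + 4)*(s^2 + 3*s + 2) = (s + 1)*(s + 4)*(s + 2)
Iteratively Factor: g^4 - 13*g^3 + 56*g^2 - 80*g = (g - 4)*(g^3 - 9*g^2 + 20*g) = (g - 5)*(g - 4)*(g^2 - 4*g) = g*(g - 5)*(g - 4)*(g - 4)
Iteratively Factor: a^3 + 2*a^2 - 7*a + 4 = (a - 1)*(a^2 + 3*a - 4) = (a - 1)*(a + 4)*(a - 1)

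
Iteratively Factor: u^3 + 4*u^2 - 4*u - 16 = (u - 2)*(u^2 + 6*u + 8) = (u - 2)*(u + 2)*(u + 4)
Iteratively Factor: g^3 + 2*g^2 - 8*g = (g + 4)*(g^2 - 2*g) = g*(g + 4)*(g - 2)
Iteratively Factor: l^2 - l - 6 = (l - 3)*(l + 2)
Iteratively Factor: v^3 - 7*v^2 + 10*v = (v - 2)*(v^2 - 5*v) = (v - 5)*(v - 2)*(v)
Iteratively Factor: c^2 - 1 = (c - 1)*(c + 1)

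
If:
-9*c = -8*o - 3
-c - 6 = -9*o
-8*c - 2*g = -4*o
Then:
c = 75/73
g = -186/73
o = 57/73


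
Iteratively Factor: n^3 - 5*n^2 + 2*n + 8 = (n - 2)*(n^2 - 3*n - 4) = (n - 4)*(n - 2)*(n + 1)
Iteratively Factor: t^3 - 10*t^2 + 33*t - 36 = (t - 3)*(t^2 - 7*t + 12) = (t - 4)*(t - 3)*(t - 3)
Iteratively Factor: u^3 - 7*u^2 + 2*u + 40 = (u - 5)*(u^2 - 2*u - 8) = (u - 5)*(u + 2)*(u - 4)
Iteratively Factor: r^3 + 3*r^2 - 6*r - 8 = (r - 2)*(r^2 + 5*r + 4) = (r - 2)*(r + 4)*(r + 1)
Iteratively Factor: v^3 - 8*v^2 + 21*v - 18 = (v - 3)*(v^2 - 5*v + 6) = (v - 3)*(v - 2)*(v - 3)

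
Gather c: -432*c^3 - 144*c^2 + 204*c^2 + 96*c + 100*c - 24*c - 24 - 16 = -432*c^3 + 60*c^2 + 172*c - 40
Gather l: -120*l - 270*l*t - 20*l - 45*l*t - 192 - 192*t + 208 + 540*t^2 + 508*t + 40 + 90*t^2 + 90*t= l*(-315*t - 140) + 630*t^2 + 406*t + 56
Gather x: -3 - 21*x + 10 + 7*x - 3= 4 - 14*x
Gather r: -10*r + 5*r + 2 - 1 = 1 - 5*r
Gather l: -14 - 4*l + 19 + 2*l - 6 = -2*l - 1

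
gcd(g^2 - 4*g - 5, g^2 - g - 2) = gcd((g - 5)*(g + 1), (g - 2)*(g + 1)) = g + 1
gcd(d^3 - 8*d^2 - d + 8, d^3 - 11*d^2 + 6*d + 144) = d - 8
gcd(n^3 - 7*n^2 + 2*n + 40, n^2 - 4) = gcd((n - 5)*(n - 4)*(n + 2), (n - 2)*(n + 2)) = n + 2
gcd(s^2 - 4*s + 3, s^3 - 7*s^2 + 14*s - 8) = s - 1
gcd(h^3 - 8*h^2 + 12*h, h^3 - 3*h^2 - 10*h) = h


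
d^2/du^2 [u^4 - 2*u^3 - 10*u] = 12*u*(u - 1)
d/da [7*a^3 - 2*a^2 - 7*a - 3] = 21*a^2 - 4*a - 7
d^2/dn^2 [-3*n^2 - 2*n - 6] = -6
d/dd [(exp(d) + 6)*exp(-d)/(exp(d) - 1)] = (-exp(2*d) - 12*exp(d) + 6)*exp(-d)/(exp(2*d) - 2*exp(d) + 1)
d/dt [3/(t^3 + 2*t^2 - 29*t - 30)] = 3*(-3*t^2 - 4*t + 29)/(t^3 + 2*t^2 - 29*t - 30)^2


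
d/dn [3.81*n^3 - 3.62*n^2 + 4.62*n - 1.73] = 11.43*n^2 - 7.24*n + 4.62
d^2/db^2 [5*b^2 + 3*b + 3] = 10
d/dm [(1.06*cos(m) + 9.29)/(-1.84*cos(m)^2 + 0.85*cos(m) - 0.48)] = (-1.9504*cos(m)^2 - 34.1872*cos(m) + 8.4053)*sin(m)/(3.3856*cos(m)^4 - 3.128*cos(m)^3 + 2.4889*cos(m)^2 - 0.816*cos(m) + 0.2304)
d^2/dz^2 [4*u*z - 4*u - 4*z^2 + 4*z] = -8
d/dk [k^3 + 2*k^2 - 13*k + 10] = 3*k^2 + 4*k - 13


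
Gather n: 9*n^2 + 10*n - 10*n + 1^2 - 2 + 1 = 9*n^2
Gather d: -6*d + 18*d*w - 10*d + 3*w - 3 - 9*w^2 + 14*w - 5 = d*(18*w - 16) - 9*w^2 + 17*w - 8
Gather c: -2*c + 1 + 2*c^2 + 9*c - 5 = 2*c^2 + 7*c - 4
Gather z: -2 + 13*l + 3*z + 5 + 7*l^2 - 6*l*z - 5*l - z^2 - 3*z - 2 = 7*l^2 - 6*l*z + 8*l - z^2 + 1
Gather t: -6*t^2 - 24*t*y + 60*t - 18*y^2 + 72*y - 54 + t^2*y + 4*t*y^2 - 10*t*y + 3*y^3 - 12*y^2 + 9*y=t^2*(y - 6) + t*(4*y^2 - 34*y + 60) + 3*y^3 - 30*y^2 + 81*y - 54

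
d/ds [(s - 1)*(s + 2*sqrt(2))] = 2*s - 1 + 2*sqrt(2)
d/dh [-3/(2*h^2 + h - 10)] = 3*(4*h + 1)/(2*h^2 + h - 10)^2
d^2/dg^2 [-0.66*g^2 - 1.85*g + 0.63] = -1.32000000000000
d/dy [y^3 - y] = 3*y^2 - 1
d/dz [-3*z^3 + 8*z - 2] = 8 - 9*z^2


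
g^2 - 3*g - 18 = (g - 6)*(g + 3)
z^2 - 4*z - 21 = (z - 7)*(z + 3)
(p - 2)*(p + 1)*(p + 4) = p^3 + 3*p^2 - 6*p - 8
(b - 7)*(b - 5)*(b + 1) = b^3 - 11*b^2 + 23*b + 35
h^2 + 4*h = h*(h + 4)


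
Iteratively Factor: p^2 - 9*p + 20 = (p - 4)*(p - 5)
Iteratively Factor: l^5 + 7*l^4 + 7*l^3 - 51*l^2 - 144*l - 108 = (l + 3)*(l^4 + 4*l^3 - 5*l^2 - 36*l - 36) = (l + 2)*(l + 3)*(l^3 + 2*l^2 - 9*l - 18) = (l - 3)*(l + 2)*(l + 3)*(l^2 + 5*l + 6) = (l - 3)*(l + 2)*(l + 3)^2*(l + 2)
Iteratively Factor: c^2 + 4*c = (c + 4)*(c)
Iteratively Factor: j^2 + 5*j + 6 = (j + 3)*(j + 2)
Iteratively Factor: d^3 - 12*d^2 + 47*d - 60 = (d - 4)*(d^2 - 8*d + 15) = (d - 5)*(d - 4)*(d - 3)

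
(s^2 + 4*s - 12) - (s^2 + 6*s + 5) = -2*s - 17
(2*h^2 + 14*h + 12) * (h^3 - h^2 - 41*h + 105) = 2*h^5 + 12*h^4 - 84*h^3 - 376*h^2 + 978*h + 1260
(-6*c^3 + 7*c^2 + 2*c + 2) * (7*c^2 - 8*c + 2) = -42*c^5 + 97*c^4 - 54*c^3 + 12*c^2 - 12*c + 4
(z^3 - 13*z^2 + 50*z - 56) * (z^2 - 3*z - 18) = z^5 - 16*z^4 + 71*z^3 + 28*z^2 - 732*z + 1008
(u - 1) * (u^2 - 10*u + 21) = u^3 - 11*u^2 + 31*u - 21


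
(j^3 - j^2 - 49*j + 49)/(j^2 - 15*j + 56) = (j^2 + 6*j - 7)/(j - 8)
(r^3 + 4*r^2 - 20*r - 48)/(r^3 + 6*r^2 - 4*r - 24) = (r - 4)/(r - 2)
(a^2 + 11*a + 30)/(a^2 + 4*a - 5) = (a + 6)/(a - 1)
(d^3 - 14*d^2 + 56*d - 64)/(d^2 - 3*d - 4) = (d^2 - 10*d + 16)/(d + 1)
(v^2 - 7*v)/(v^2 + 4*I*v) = (v - 7)/(v + 4*I)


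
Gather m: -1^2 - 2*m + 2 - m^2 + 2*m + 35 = 36 - m^2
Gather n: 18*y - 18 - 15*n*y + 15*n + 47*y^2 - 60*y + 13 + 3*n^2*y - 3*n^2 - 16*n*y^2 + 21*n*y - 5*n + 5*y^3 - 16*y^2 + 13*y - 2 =n^2*(3*y - 3) + n*(-16*y^2 + 6*y + 10) + 5*y^3 + 31*y^2 - 29*y - 7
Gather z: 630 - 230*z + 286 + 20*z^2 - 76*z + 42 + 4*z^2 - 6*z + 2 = 24*z^2 - 312*z + 960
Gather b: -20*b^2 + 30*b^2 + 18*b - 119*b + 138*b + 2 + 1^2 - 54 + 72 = 10*b^2 + 37*b + 21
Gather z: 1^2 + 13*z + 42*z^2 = 42*z^2 + 13*z + 1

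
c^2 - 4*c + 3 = (c - 3)*(c - 1)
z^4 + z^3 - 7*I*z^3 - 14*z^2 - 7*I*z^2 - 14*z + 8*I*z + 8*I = (z + 1)*(z - 4*I)*(z - 2*I)*(z - I)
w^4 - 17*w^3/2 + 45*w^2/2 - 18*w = w*(w - 4)*(w - 3)*(w - 3/2)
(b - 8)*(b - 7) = b^2 - 15*b + 56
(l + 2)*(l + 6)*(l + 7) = l^3 + 15*l^2 + 68*l + 84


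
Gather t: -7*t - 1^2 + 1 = -7*t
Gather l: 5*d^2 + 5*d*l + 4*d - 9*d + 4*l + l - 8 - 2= 5*d^2 - 5*d + l*(5*d + 5) - 10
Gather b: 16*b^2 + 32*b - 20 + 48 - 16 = 16*b^2 + 32*b + 12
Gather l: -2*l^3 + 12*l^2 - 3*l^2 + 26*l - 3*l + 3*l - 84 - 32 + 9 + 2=-2*l^3 + 9*l^2 + 26*l - 105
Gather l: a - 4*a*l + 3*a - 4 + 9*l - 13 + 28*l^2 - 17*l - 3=4*a + 28*l^2 + l*(-4*a - 8) - 20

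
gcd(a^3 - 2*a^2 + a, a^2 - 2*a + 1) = a^2 - 2*a + 1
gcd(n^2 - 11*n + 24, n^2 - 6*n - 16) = n - 8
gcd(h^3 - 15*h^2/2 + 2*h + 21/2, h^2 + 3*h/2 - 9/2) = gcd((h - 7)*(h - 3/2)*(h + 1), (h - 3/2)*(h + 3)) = h - 3/2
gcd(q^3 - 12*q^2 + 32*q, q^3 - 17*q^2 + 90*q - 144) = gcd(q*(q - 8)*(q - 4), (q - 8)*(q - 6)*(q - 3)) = q - 8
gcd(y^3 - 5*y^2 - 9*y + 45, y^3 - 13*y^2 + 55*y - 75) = y^2 - 8*y + 15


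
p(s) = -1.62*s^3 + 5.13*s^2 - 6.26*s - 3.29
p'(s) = -4.86*s^2 + 10.26*s - 6.26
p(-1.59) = 26.14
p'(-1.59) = -34.86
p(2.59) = -13.24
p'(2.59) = -12.29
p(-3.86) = 190.48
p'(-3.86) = -118.28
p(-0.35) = -0.40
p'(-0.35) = -10.45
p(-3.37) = 138.07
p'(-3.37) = -96.03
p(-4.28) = 244.49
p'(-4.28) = -139.20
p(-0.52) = 1.58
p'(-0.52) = -12.91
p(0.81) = -5.86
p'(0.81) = -1.14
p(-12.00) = 3609.91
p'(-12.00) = -829.22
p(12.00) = -2139.05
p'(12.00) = -582.98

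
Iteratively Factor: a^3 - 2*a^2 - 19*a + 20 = (a - 1)*(a^2 - a - 20) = (a - 1)*(a + 4)*(a - 5)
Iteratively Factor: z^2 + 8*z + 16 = (z + 4)*(z + 4)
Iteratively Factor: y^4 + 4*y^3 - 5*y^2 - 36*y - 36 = (y + 2)*(y^3 + 2*y^2 - 9*y - 18) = (y + 2)*(y + 3)*(y^2 - y - 6) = (y + 2)^2*(y + 3)*(y - 3)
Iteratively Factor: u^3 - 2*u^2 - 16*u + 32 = (u + 4)*(u^2 - 6*u + 8) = (u - 4)*(u + 4)*(u - 2)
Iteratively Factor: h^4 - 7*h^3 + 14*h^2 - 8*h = (h)*(h^3 - 7*h^2 + 14*h - 8) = h*(h - 4)*(h^2 - 3*h + 2) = h*(h - 4)*(h - 2)*(h - 1)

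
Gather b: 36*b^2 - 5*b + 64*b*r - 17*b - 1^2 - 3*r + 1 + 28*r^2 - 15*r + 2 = 36*b^2 + b*(64*r - 22) + 28*r^2 - 18*r + 2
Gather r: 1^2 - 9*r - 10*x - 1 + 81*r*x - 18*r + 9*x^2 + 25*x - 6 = r*(81*x - 27) + 9*x^2 + 15*x - 6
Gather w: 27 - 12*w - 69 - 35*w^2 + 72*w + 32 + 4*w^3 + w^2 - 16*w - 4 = 4*w^3 - 34*w^2 + 44*w - 14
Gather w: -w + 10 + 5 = 15 - w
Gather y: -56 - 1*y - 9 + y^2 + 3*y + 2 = y^2 + 2*y - 63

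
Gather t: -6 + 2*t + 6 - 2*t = 0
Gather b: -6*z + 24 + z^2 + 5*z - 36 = z^2 - z - 12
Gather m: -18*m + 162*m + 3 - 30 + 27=144*m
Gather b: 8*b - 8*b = 0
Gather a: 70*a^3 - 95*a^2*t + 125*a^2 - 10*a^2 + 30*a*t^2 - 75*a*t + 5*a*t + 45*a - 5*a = 70*a^3 + a^2*(115 - 95*t) + a*(30*t^2 - 70*t + 40)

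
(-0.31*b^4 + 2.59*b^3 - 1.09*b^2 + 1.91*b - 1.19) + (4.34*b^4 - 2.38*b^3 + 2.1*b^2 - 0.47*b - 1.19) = 4.03*b^4 + 0.21*b^3 + 1.01*b^2 + 1.44*b - 2.38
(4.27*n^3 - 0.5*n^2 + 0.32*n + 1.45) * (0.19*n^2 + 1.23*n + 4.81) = 0.8113*n^5 + 5.1571*n^4 + 19.9845*n^3 - 1.7359*n^2 + 3.3227*n + 6.9745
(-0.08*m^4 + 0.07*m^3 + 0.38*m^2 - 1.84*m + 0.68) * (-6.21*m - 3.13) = 0.4968*m^5 - 0.1843*m^4 - 2.5789*m^3 + 10.237*m^2 + 1.5364*m - 2.1284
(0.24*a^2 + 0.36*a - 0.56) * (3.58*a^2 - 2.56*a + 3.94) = 0.8592*a^4 + 0.6744*a^3 - 1.9808*a^2 + 2.852*a - 2.2064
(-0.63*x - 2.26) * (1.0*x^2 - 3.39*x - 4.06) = -0.63*x^3 - 0.1243*x^2 + 10.2192*x + 9.1756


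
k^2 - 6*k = k*(k - 6)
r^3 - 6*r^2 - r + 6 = (r - 6)*(r - 1)*(r + 1)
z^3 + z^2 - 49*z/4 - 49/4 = (z - 7/2)*(z + 1)*(z + 7/2)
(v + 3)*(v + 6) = v^2 + 9*v + 18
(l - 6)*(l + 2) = l^2 - 4*l - 12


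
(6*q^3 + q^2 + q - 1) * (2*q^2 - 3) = 12*q^5 + 2*q^4 - 16*q^3 - 5*q^2 - 3*q + 3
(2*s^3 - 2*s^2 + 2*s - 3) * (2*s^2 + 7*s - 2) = 4*s^5 + 10*s^4 - 14*s^3 + 12*s^2 - 25*s + 6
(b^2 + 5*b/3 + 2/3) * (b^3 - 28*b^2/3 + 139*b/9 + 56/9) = b^5 - 23*b^4/3 + 5*b^3/9 + 695*b^2/27 + 62*b/3 + 112/27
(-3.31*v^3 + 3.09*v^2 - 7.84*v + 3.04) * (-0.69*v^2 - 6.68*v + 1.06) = 2.2839*v^5 + 19.9787*v^4 - 18.7402*v^3 + 53.549*v^2 - 28.6176*v + 3.2224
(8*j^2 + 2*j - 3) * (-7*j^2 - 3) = -56*j^4 - 14*j^3 - 3*j^2 - 6*j + 9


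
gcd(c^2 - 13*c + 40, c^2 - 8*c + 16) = 1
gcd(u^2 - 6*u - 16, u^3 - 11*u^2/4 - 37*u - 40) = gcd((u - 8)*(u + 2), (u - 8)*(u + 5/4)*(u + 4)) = u - 8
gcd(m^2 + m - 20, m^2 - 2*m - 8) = m - 4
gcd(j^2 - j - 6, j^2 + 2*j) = j + 2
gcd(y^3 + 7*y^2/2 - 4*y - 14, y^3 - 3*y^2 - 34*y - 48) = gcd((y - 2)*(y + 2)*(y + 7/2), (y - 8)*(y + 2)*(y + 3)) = y + 2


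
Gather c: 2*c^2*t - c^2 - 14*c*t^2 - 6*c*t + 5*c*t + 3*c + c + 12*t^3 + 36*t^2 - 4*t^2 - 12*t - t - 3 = c^2*(2*t - 1) + c*(-14*t^2 - t + 4) + 12*t^3 + 32*t^2 - 13*t - 3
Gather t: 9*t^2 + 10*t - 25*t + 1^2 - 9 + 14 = 9*t^2 - 15*t + 6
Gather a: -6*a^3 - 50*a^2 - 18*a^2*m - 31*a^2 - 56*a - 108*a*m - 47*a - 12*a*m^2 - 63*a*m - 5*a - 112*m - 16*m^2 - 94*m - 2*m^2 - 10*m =-6*a^3 + a^2*(-18*m - 81) + a*(-12*m^2 - 171*m - 108) - 18*m^2 - 216*m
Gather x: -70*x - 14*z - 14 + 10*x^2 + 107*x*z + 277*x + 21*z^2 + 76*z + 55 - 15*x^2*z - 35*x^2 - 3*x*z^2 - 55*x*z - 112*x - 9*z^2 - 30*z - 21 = x^2*(-15*z - 25) + x*(-3*z^2 + 52*z + 95) + 12*z^2 + 32*z + 20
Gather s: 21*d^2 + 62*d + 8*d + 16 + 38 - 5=21*d^2 + 70*d + 49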